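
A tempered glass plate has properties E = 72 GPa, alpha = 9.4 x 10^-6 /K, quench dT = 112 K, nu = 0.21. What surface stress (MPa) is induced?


Tempering stress: sigma = E * alpha * dT / (1 - nu)
  E (MPa) = 72 * 1000 = 72000
  Numerator = 72000 * (9.4 x 10^-6) * 112 = 75.8016
  Denominator = 1 - 0.21 = 0.79
  sigma = 75.8016 / 0.79 = 96.0 MPa

96.0 MPa


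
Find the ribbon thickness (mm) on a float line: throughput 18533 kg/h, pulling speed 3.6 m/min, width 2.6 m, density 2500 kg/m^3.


Ribbon cross-section from mass balance:
  Volume rate = throughput / density = 18533 / 2500 = 7.4132 m^3/h
  thickness = volume rate / (speed * 60 * width), i.e.
  thickness = throughput / (60 * speed * width * density) * 1000
  thickness = 18533 / (60 * 3.6 * 2.6 * 2500) * 1000 = 13.2 mm

13.2 mm


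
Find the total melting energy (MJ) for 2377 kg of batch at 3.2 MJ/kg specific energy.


Total energy = mass * specific energy
  E = 2377 * 3.2 = 7606.4 MJ

7606.4 MJ


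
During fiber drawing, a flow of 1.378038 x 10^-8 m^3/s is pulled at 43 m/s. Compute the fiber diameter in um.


Cross-sectional area from continuity:
  A = Q / v = 1.378038 x 10^-8 / 43 = 3.20474 x 10^-10 m^2
Diameter from circular cross-section:
  d = sqrt(4A / pi) * 10^6 (m -> um)
  d = sqrt(4 * 3.20474 x 10^-10 / pi) * 10^6 = 20.2 um

20.2 um


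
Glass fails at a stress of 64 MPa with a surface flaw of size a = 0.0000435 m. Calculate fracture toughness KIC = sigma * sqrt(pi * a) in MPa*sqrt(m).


Fracture toughness: KIC = sigma * sqrt(pi * a)
  pi * a = pi * 0.0000435 = 0.000136659
  sqrt(pi * a) = 0.01169
  KIC = 64 * 0.01169 = 0.748 MPa*sqrt(m)

0.748 MPa*sqrt(m)


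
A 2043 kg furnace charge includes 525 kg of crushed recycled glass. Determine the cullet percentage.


Cullet ratio = (cullet mass / total batch mass) * 100
  Ratio = 525 / 2043 * 100 = 25.7%

25.7%


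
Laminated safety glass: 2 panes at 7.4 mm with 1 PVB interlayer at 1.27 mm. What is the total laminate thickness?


Total thickness = glass contribution + PVB contribution
  Glass: 2 * 7.4 = 14.8 mm
  PVB: 1 * 1.27 = 1.27 mm
  Total = 14.8 + 1.27 = 16.07 mm

16.07 mm


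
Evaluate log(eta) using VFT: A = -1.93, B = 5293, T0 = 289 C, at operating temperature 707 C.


VFT equation: log(eta) = A + B / (T - T0)
  T - T0 = 707 - 289 = 418
  B / (T - T0) = 5293 / 418 = 12.663
  log(eta) = -1.93 + 12.663 = 10.733

10.733


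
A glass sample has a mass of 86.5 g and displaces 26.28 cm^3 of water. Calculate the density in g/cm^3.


Use the definition of density:
  rho = mass / volume
  rho = 86.5 / 26.28 = 3.291 g/cm^3

3.291 g/cm^3


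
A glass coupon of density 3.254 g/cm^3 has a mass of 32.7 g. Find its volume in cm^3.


Rearrange rho = m / V:
  V = m / rho
  V = 32.7 / 3.254 = 10.049 cm^3

10.049 cm^3


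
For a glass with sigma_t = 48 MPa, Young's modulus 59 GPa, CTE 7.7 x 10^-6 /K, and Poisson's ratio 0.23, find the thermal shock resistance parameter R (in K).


Thermal shock resistance: R = sigma * (1 - nu) / (E * alpha)
  Numerator = 48 * (1 - 0.23) = 36.96
  Denominator = 59 * 1000 * (7.7 x 10^-6) = 0.4543
  R = 36.96 / 0.4543 = 81.4 K

81.4 K


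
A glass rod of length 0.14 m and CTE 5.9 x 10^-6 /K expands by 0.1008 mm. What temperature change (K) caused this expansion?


Rearrange dL = alpha * L0 * dT for dT:
  dT = dL / (alpha * L0)
  dL (m) = 0.1008 / 1000 = 0.0001008
  dT = 0.0001008 / ((5.9 x 10^-6) * 0.14) = 122.0 K

122.0 K


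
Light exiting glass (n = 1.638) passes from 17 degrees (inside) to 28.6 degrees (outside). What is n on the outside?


Apply Snell's law: n1 * sin(theta1) = n2 * sin(theta2)
  n2 = n1 * sin(theta1) / sin(theta2)
  sin(17) = 0.292372
  sin(28.6) = 0.478692
  n2 = 1.638 * 0.292372 / 0.478692 = 1.0004

1.0004


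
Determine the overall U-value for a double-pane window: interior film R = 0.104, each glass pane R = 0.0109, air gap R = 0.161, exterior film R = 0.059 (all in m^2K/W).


Total thermal resistance (series):
  R_total = R_in + R_glass + R_air + R_glass + R_out
  R_total = 0.104 + 0.0109 + 0.161 + 0.0109 + 0.059 = 0.3458 m^2K/W
U-value = 1 / R_total = 1 / 0.3458 = 2.892 W/m^2K

2.892 W/m^2K


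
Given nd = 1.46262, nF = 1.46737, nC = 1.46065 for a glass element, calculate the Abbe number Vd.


Abbe number formula: Vd = (nd - 1) / (nF - nC)
  nd - 1 = 1.46262 - 1 = 0.46262
  nF - nC = 1.46737 - 1.46065 = 0.00672
  Vd = 0.46262 / 0.00672 = 68.84

68.84


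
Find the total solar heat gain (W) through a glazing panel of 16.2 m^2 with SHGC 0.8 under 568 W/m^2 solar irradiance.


Solar heat gain: Q = Area * SHGC * Irradiance
  Q = 16.2 * 0.8 * 568 = 7361.3 W

7361.3 W


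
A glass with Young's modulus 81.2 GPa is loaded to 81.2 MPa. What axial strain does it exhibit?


Rearrange E = sigma / epsilon:
  epsilon = sigma / E
  E (MPa) = 81.2 * 1000 = 81200
  epsilon = 81.2 / 81200 = 0.001

0.001


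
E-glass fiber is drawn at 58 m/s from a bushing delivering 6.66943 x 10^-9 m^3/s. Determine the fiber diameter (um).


Cross-sectional area from continuity:
  A = Q / v = 6.66943 x 10^-9 / 58 = 1.149902 x 10^-10 m^2
Diameter from circular cross-section:
  d = sqrt(4A / pi) * 10^6 (m -> um)
  d = sqrt(4 * 1.149902 x 10^-10 / pi) * 10^6 = 12.1 um

12.1 um


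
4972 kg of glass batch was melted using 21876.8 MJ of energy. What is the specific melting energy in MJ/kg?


Rearrange E = m * s for s:
  s = E / m
  s = 21876.8 / 4972 = 4.4 MJ/kg

4.4 MJ/kg


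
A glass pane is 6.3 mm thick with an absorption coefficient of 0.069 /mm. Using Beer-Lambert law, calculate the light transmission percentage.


Beer-Lambert law: T = exp(-alpha * thickness)
  exponent = -0.069 * 6.3 = -0.4347
  T = exp(-0.4347) = 0.6475
  Percentage = 0.6475 * 100 = 64.75%

64.75%


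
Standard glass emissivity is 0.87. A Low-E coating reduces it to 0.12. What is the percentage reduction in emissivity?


Percentage reduction = (1 - coated/uncoated) * 100
  Ratio = 0.12 / 0.87 = 0.1379
  Reduction = (1 - 0.1379) * 100 = 86.2%

86.2%


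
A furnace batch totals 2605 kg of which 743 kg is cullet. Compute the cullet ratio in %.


Cullet ratio = (cullet mass / total batch mass) * 100
  Ratio = 743 / 2605 * 100 = 28.52%

28.52%


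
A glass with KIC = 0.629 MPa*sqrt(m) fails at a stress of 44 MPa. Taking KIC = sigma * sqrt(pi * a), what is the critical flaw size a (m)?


Rearrange KIC = sigma * sqrt(pi * a):
  sqrt(pi * a) = KIC / sigma
  sqrt(pi * a) = 0.629 / 44 = 0.014295
  a = (KIC / sigma)^2 / pi
  a = 0.014295^2 / pi = 0.000065 m

0.000065 m


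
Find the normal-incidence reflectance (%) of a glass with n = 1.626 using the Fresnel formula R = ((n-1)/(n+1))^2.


Fresnel reflectance at normal incidence:
  R = ((n - 1)/(n + 1))^2
  (n - 1)/(n + 1) = (1.626 - 1)/(1.626 + 1) = 0.238385
  R = 0.238385^2 = 0.0568274
  R(%) = 0.0568274 * 100 = 5.683%

5.683%


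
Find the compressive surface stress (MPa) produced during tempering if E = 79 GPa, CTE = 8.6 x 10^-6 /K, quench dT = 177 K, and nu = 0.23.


Tempering stress: sigma = E * alpha * dT / (1 - nu)
  E (MPa) = 79 * 1000 = 79000
  Numerator = 79000 * (8.6 x 10^-6) * 177 = 120.2538
  Denominator = 1 - 0.23 = 0.77
  sigma = 120.2538 / 0.77 = 156.2 MPa

156.2 MPa


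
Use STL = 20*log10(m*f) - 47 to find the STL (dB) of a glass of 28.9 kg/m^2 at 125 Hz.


Mass law: STL = 20 * log10(m * f) - 47
  m * f = 28.9 * 125 = 3612.5
  log10(3612.5) = 3.55781
  STL = 20 * 3.55781 - 47 = 71.1562 - 47 = 24.2 dB

24.2 dB


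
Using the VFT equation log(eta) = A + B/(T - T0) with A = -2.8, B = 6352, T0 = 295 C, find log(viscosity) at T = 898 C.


VFT equation: log(eta) = A + B / (T - T0)
  T - T0 = 898 - 295 = 603
  B / (T - T0) = 6352 / 603 = 10.534
  log(eta) = -2.8 + 10.534 = 7.734

7.734


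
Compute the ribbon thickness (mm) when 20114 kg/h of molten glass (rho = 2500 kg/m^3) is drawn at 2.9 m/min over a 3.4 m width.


Ribbon cross-section from mass balance:
  Volume rate = throughput / density = 20114 / 2500 = 8.0456 m^3/h
  thickness = volume rate / (speed * 60 * width), i.e.
  thickness = throughput / (60 * speed * width * density) * 1000
  thickness = 20114 / (60 * 2.9 * 3.4 * 2500) * 1000 = 13.6 mm

13.6 mm


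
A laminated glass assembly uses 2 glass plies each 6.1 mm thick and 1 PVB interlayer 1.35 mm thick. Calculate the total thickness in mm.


Total thickness = glass contribution + PVB contribution
  Glass: 2 * 6.1 = 12.2 mm
  PVB: 1 * 1.35 = 1.35 mm
  Total = 12.2 + 1.35 = 13.55 mm

13.55 mm


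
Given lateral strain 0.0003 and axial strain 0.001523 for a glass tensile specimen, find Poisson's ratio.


Poisson's ratio: nu = lateral strain / axial strain
  nu = 0.0003 / 0.001523 = 0.197

0.197


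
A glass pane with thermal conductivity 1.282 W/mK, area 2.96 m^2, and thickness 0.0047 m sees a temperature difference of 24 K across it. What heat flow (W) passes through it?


Fourier's law: Q = k * A * dT / t
  Q = 1.282 * 2.96 * 24 / 0.0047
  Q = 91.07328 / 0.0047 = 19377.3 W

19377.3 W


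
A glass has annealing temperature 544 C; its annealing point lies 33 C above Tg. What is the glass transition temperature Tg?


Rearrange T_anneal = Tg + offset for Tg:
  Tg = T_anneal - offset = 544 - 33 = 511 C

511 C


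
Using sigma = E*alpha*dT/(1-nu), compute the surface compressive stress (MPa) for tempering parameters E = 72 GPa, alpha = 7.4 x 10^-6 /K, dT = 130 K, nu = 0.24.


Tempering stress: sigma = E * alpha * dT / (1 - nu)
  E (MPa) = 72 * 1000 = 72000
  Numerator = 72000 * (7.4 x 10^-6) * 130 = 69.264
  Denominator = 1 - 0.24 = 0.76
  sigma = 69.264 / 0.76 = 91.1 MPa

91.1 MPa


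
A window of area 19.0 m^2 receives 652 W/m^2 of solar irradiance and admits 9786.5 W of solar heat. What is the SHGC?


Rearrange Q = Area * SHGC * Irradiance:
  SHGC = Q / (Area * Irradiance)
  SHGC = 9786.5 / (19.0 * 652) = 0.79

0.79


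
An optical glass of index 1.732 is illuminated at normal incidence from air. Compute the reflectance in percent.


Fresnel reflectance at normal incidence:
  R = ((n - 1)/(n + 1))^2
  (n - 1)/(n + 1) = (1.732 - 1)/(1.732 + 1) = 0.267936
  R = 0.267936^2 = 0.0717897
  R(%) = 0.0717897 * 100 = 7.179%

7.179%


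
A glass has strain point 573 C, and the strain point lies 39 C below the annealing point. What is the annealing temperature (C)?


T_anneal = T_strain + gap:
  T_anneal = 573 + 39 = 612 C

612 C


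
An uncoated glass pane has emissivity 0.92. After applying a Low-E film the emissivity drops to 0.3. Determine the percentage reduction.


Percentage reduction = (1 - coated/uncoated) * 100
  Ratio = 0.3 / 0.92 = 0.3261
  Reduction = (1 - 0.3261) * 100 = 67.4%

67.4%


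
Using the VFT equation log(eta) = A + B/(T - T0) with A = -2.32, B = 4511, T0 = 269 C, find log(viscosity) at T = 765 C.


VFT equation: log(eta) = A + B / (T - T0)
  T - T0 = 765 - 269 = 496
  B / (T - T0) = 4511 / 496 = 9.095
  log(eta) = -2.32 + 9.095 = 6.775

6.775


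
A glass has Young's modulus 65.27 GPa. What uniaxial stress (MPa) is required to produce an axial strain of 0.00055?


Rearrange E = sigma / epsilon:
  sigma = E * epsilon
  E (MPa) = 65.27 * 1000 = 65270
  sigma = 65270 * 0.00055 = 35.9 MPa

35.9 MPa


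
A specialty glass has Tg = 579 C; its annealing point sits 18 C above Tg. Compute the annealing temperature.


The annealing temperature is Tg plus the offset:
  T_anneal = 579 + 18 = 597 C

597 C


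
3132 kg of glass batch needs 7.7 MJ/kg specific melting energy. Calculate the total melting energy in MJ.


Total energy = mass * specific energy
  E = 3132 * 7.7 = 24116.4 MJ

24116.4 MJ


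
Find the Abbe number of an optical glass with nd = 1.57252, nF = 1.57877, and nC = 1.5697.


Abbe number formula: Vd = (nd - 1) / (nF - nC)
  nd - 1 = 1.57252 - 1 = 0.57252
  nF - nC = 1.57877 - 1.5697 = 0.00907
  Vd = 0.57252 / 0.00907 = 63.12

63.12


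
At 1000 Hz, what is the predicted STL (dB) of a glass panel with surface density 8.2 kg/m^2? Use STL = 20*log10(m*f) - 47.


Mass law: STL = 20 * log10(m * f) - 47
  m * f = 8.2 * 1000 = 8200
  log10(8200) = 3.91381
  STL = 20 * 3.91381 - 47 = 78.2762 - 47 = 31.3 dB

31.3 dB


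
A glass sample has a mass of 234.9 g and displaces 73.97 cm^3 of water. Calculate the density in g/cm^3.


Use the definition of density:
  rho = mass / volume
  rho = 234.9 / 73.97 = 3.176 g/cm^3

3.176 g/cm^3


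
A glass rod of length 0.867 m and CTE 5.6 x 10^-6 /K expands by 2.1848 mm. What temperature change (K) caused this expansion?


Rearrange dL = alpha * L0 * dT for dT:
  dT = dL / (alpha * L0)
  dL (m) = 2.1848 / 1000 = 0.0021848
  dT = 0.0021848 / ((5.6 x 10^-6) * 0.867) = 450.0 K

450.0 K


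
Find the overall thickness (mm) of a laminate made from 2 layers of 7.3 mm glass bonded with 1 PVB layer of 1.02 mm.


Total thickness = glass contribution + PVB contribution
  Glass: 2 * 7.3 = 14.6 mm
  PVB: 1 * 1.02 = 1.02 mm
  Total = 14.6 + 1.02 = 15.62 mm

15.62 mm


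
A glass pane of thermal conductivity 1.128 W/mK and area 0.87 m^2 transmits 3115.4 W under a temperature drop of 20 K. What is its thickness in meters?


Fourier's law: t = k * A * dT / Q
  t = 1.128 * 0.87 * 20 / 3115.4
  t = 19.6272 / 3115.4 = 0.0063 m

0.0063 m


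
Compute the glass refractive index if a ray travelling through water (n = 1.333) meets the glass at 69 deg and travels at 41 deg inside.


Apply Snell's law: n1 * sin(theta1) = n2 * sin(theta2)
  n2 = n1 * sin(theta1) / sin(theta2)
  sin(69) = 0.93358
  sin(41) = 0.656059
  n2 = 1.333 * 0.93358 / 0.656059 = 1.8969

1.8969


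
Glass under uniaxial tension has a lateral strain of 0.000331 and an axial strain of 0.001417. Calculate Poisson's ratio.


Poisson's ratio: nu = lateral strain / axial strain
  nu = 0.000331 / 0.001417 = 0.2336

0.2336


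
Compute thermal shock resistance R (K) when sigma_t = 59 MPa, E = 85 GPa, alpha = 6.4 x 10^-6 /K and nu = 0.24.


Thermal shock resistance: R = sigma * (1 - nu) / (E * alpha)
  Numerator = 59 * (1 - 0.24) = 44.84
  Denominator = 85 * 1000 * (6.4 x 10^-6) = 0.544
  R = 44.84 / 0.544 = 82.4 K

82.4 K


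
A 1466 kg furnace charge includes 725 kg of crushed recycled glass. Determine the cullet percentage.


Cullet ratio = (cullet mass / total batch mass) * 100
  Ratio = 725 / 1466 * 100 = 49.45%

49.45%


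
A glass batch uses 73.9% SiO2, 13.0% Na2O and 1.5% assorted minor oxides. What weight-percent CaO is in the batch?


Pieces sum to 100%:
  CaO = 100 - (SiO2 + Na2O + others)
  CaO = 100 - (73.9 + 13.0 + 1.5) = 11.6%

11.6%


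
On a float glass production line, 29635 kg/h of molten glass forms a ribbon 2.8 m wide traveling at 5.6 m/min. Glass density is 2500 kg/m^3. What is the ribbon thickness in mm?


Ribbon cross-section from mass balance:
  Volume rate = throughput / density = 29635 / 2500 = 11.854 m^3/h
  thickness = volume rate / (speed * 60 * width), i.e.
  thickness = throughput / (60 * speed * width * density) * 1000
  thickness = 29635 / (60 * 5.6 * 2.8 * 2500) * 1000 = 12.6 mm

12.6 mm


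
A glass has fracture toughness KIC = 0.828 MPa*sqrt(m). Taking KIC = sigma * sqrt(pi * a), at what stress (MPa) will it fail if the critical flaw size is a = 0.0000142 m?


Rearrange KIC = sigma * sqrt(pi * a):
  sigma = KIC / sqrt(pi * a)
  sqrt(pi * 0.0000142) = 0.006679
  sigma = 0.828 / 0.006679 = 123.97 MPa

123.97 MPa


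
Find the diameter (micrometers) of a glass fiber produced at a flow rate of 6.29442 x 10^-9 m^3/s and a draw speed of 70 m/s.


Cross-sectional area from continuity:
  A = Q / v = 6.29442 x 10^-9 / 70 = 8.992029 x 10^-11 m^2
Diameter from circular cross-section:
  d = sqrt(4A / pi) * 10^6 (m -> um)
  d = sqrt(4 * 8.992029 x 10^-11 / pi) * 10^6 = 10.7 um

10.7 um


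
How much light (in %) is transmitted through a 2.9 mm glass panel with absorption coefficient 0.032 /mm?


Beer-Lambert law: T = exp(-alpha * thickness)
  exponent = -0.032 * 2.9 = -0.0928
  T = exp(-0.0928) = 0.9114
  Percentage = 0.9114 * 100 = 91.14%

91.14%


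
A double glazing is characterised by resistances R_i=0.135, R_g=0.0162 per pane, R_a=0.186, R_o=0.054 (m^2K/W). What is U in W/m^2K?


Total thermal resistance (series):
  R_total = R_in + R_glass + R_air + R_glass + R_out
  R_total = 0.135 + 0.0162 + 0.186 + 0.0162 + 0.054 = 0.4074 m^2K/W
U-value = 1 / R_total = 1 / 0.4074 = 2.455 W/m^2K

2.455 W/m^2K


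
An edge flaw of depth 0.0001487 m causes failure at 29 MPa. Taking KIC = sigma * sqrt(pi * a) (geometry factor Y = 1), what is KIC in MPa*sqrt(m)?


Fracture toughness: KIC = sigma * sqrt(pi * a)
  pi * a = pi * 0.0001487 = 0.000467155
  sqrt(pi * a) = 0.021614
  KIC = 29 * 0.021614 = 0.627 MPa*sqrt(m)

0.627 MPa*sqrt(m)


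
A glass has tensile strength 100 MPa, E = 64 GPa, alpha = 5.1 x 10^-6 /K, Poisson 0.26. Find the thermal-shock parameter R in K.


Thermal shock resistance: R = sigma * (1 - nu) / (E * alpha)
  Numerator = 100 * (1 - 0.26) = 74.0
  Denominator = 64 * 1000 * (5.1 x 10^-6) = 0.3264
  R = 74.0 / 0.3264 = 226.7 K

226.7 K


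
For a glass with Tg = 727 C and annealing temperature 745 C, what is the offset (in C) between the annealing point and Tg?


Offset = T_anneal - Tg:
  offset = 745 - 727 = 18 C

18 C


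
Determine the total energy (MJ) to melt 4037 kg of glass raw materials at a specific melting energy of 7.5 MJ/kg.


Total energy = mass * specific energy
  E = 4037 * 7.5 = 30277.5 MJ

30277.5 MJ


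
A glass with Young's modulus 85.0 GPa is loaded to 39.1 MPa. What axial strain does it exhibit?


Rearrange E = sigma / epsilon:
  epsilon = sigma / E
  E (MPa) = 85.0 * 1000 = 85000
  epsilon = 39.1 / 85000 = 0.00046

0.00046


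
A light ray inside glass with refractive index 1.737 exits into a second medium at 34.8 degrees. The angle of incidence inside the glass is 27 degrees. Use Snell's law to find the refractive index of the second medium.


Apply Snell's law: n1 * sin(theta1) = n2 * sin(theta2)
  n2 = n1 * sin(theta1) / sin(theta2)
  sin(27) = 0.45399
  sin(34.8) = 0.570714
  n2 = 1.737 * 0.45399 / 0.570714 = 1.3817

1.3817


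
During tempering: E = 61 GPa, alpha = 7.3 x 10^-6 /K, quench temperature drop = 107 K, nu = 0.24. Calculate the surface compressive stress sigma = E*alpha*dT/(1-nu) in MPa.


Tempering stress: sigma = E * alpha * dT / (1 - nu)
  E (MPa) = 61 * 1000 = 61000
  Numerator = 61000 * (7.3 x 10^-6) * 107 = 47.6471
  Denominator = 1 - 0.24 = 0.76
  sigma = 47.6471 / 0.76 = 62.7 MPa

62.7 MPa


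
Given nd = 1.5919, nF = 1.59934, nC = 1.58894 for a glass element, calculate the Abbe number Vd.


Abbe number formula: Vd = (nd - 1) / (nF - nC)
  nd - 1 = 1.5919 - 1 = 0.5919
  nF - nC = 1.59934 - 1.58894 = 0.0104
  Vd = 0.5919 / 0.0104 = 56.91

56.91


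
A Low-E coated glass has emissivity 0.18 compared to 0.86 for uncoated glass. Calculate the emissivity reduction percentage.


Percentage reduction = (1 - coated/uncoated) * 100
  Ratio = 0.18 / 0.86 = 0.2093
  Reduction = (1 - 0.2093) * 100 = 79.1%

79.1%


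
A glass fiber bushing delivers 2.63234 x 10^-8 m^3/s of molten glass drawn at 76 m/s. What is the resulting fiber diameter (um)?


Cross-sectional area from continuity:
  A = Q / v = 2.63234 x 10^-8 / 76 = 3.463605 x 10^-10 m^2
Diameter from circular cross-section:
  d = sqrt(4A / pi) * 10^6 (m -> um)
  d = sqrt(4 * 3.463605 x 10^-10 / pi) * 10^6 = 21.0 um

21.0 um


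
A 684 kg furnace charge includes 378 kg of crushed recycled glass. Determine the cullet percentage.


Cullet ratio = (cullet mass / total batch mass) * 100
  Ratio = 378 / 684 * 100 = 55.26%

55.26%


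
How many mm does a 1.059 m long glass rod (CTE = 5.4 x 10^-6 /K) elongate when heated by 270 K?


Thermal expansion formula: dL = alpha * L0 * dT
  dL = (5.4 x 10^-6) * 1.059 * 270 = 0.00154402 m
Convert to mm: 0.00154402 * 1000 = 1.544 mm

1.544 mm


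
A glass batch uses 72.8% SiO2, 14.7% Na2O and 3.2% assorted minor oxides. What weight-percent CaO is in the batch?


Pieces sum to 100%:
  CaO = 100 - (SiO2 + Na2O + others)
  CaO = 100 - (72.8 + 14.7 + 3.2) = 9.3%

9.3%


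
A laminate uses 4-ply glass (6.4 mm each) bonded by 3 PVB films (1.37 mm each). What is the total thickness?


Total thickness = glass contribution + PVB contribution
  Glass: 4 * 6.4 = 25.6 mm
  PVB: 3 * 1.37 = 4.11 mm
  Total = 25.6 + 4.11 = 29.71 mm

29.71 mm


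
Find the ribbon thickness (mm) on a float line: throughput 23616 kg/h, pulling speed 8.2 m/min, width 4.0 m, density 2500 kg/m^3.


Ribbon cross-section from mass balance:
  Volume rate = throughput / density = 23616 / 2500 = 9.4464 m^3/h
  thickness = volume rate / (speed * 60 * width), i.e.
  thickness = throughput / (60 * speed * width * density) * 1000
  thickness = 23616 / (60 * 8.2 * 4.0 * 2500) * 1000 = 4.8 mm

4.8 mm


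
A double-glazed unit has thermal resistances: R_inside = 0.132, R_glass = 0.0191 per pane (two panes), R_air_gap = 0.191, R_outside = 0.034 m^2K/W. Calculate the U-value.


Total thermal resistance (series):
  R_total = R_in + R_glass + R_air + R_glass + R_out
  R_total = 0.132 + 0.0191 + 0.191 + 0.0191 + 0.034 = 0.3952 m^2K/W
U-value = 1 / R_total = 1 / 0.3952 = 2.53 W/m^2K

2.53 W/m^2K


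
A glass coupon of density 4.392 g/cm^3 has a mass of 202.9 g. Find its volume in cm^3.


Rearrange rho = m / V:
  V = m / rho
  V = 202.9 / 4.392 = 46.198 cm^3

46.198 cm^3


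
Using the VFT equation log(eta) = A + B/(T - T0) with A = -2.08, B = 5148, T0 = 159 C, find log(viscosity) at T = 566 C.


VFT equation: log(eta) = A + B / (T - T0)
  T - T0 = 566 - 159 = 407
  B / (T - T0) = 5148 / 407 = 12.649
  log(eta) = -2.08 + 12.649 = 10.569

10.569


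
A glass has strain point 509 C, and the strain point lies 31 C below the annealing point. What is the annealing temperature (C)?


T_anneal = T_strain + gap:
  T_anneal = 509 + 31 = 540 C

540 C


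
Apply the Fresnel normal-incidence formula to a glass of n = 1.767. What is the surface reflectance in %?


Fresnel reflectance at normal incidence:
  R = ((n - 1)/(n + 1))^2
  (n - 1)/(n + 1) = (1.767 - 1)/(1.767 + 1) = 0.277196
  R = 0.277196^2 = 0.0768376
  R(%) = 0.0768376 * 100 = 7.684%

7.684%


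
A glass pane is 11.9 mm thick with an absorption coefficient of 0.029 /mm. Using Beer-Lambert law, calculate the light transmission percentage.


Beer-Lambert law: T = exp(-alpha * thickness)
  exponent = -0.029 * 11.9 = -0.3451
  T = exp(-0.3451) = 0.7081
  Percentage = 0.7081 * 100 = 70.81%

70.81%


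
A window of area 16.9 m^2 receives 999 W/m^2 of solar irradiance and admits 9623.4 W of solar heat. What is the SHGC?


Rearrange Q = Area * SHGC * Irradiance:
  SHGC = Q / (Area * Irradiance)
  SHGC = 9623.4 / (16.9 * 999) = 0.57

0.57


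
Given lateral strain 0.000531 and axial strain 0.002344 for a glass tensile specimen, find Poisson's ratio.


Poisson's ratio: nu = lateral strain / axial strain
  nu = 0.000531 / 0.002344 = 0.2265

0.2265


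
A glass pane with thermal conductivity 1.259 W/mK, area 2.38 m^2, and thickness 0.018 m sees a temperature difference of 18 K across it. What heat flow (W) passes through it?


Fourier's law: Q = k * A * dT / t
  Q = 1.259 * 2.38 * 18 / 0.018
  Q = 53.93556 / 0.018 = 2996.4 W

2996.4 W


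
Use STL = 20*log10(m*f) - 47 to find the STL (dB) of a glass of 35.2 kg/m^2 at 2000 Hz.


Mass law: STL = 20 * log10(m * f) - 47
  m * f = 35.2 * 2000 = 70400
  log10(70400) = 4.84757
  STL = 20 * 4.84757 - 47 = 96.9514 - 47 = 50.0 dB

50.0 dB


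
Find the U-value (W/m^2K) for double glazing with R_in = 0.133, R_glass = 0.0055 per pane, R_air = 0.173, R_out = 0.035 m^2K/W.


Total thermal resistance (series):
  R_total = R_in + R_glass + R_air + R_glass + R_out
  R_total = 0.133 + 0.0055 + 0.173 + 0.0055 + 0.035 = 0.352 m^2K/W
U-value = 1 / R_total = 1 / 0.352 = 2.841 W/m^2K

2.841 W/m^2K


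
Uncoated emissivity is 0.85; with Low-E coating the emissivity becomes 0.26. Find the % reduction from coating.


Percentage reduction = (1 - coated/uncoated) * 100
  Ratio = 0.26 / 0.85 = 0.3059
  Reduction = (1 - 0.3059) * 100 = 69.4%

69.4%


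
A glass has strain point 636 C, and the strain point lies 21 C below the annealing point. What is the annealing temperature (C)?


T_anneal = T_strain + gap:
  T_anneal = 636 + 21 = 657 C

657 C


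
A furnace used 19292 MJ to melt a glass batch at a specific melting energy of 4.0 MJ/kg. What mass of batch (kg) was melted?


Rearrange E = m * s for m:
  m = E / s
  m = 19292 / 4.0 = 4823.0 kg

4823.0 kg


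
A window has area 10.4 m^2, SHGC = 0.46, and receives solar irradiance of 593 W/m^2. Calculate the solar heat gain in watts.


Solar heat gain: Q = Area * SHGC * Irradiance
  Q = 10.4 * 0.46 * 593 = 2836.9 W

2836.9 W


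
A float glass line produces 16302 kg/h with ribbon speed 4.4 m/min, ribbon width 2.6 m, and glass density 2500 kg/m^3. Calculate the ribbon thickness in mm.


Ribbon cross-section from mass balance:
  Volume rate = throughput / density = 16302 / 2500 = 6.5208 m^3/h
  thickness = volume rate / (speed * 60 * width), i.e.
  thickness = throughput / (60 * speed * width * density) * 1000
  thickness = 16302 / (60 * 4.4 * 2.6 * 2500) * 1000 = 9.5 mm

9.5 mm


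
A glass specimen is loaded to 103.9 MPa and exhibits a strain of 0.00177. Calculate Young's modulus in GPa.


Young's modulus: E = stress / strain
  E = 103.9 MPa / 0.00177 = 58700.56 MPa
Convert to GPa: 58700.56 / 1000 = 58.7 GPa

58.7 GPa


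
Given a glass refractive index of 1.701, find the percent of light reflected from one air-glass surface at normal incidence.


Fresnel reflectance at normal incidence:
  R = ((n - 1)/(n + 1))^2
  (n - 1)/(n + 1) = (1.701 - 1)/(1.701 + 1) = 0.259534
  R = 0.259534^2 = 0.0673579
  R(%) = 0.0673579 * 100 = 6.736%

6.736%


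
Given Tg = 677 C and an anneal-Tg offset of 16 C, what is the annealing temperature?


The annealing temperature is Tg plus the offset:
  T_anneal = 677 + 16 = 693 C

693 C


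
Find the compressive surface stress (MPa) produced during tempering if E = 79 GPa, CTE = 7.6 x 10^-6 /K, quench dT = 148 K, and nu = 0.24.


Tempering stress: sigma = E * alpha * dT / (1 - nu)
  E (MPa) = 79 * 1000 = 79000
  Numerator = 79000 * (7.6 x 10^-6) * 148 = 88.8592
  Denominator = 1 - 0.24 = 0.76
  sigma = 88.8592 / 0.76 = 116.9 MPa

116.9 MPa


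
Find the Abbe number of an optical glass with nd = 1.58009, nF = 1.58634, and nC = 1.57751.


Abbe number formula: Vd = (nd - 1) / (nF - nC)
  nd - 1 = 1.58009 - 1 = 0.58009
  nF - nC = 1.58634 - 1.57751 = 0.00883
  Vd = 0.58009 / 0.00883 = 65.7

65.7


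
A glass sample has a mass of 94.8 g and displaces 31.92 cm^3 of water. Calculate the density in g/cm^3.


Use the definition of density:
  rho = mass / volume
  rho = 94.8 / 31.92 = 2.97 g/cm^3

2.97 g/cm^3


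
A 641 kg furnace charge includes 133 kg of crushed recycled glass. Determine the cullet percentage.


Cullet ratio = (cullet mass / total batch mass) * 100
  Ratio = 133 / 641 * 100 = 20.75%

20.75%


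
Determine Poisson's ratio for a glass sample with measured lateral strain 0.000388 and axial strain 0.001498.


Poisson's ratio: nu = lateral strain / axial strain
  nu = 0.000388 / 0.001498 = 0.259

0.259


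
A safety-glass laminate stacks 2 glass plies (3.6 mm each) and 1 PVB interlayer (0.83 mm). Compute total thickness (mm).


Total thickness = glass contribution + PVB contribution
  Glass: 2 * 3.6 = 7.2 mm
  PVB: 1 * 0.83 = 0.83 mm
  Total = 7.2 + 0.83 = 8.03 mm

8.03 mm


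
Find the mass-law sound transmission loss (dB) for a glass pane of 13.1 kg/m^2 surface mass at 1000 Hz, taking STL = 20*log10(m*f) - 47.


Mass law: STL = 20 * log10(m * f) - 47
  m * f = 13.1 * 1000 = 13100
  log10(13100) = 4.11727
  STL = 20 * 4.11727 - 47 = 82.3454 - 47 = 35.3 dB

35.3 dB


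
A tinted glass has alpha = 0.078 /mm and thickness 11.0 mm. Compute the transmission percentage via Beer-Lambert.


Beer-Lambert law: T = exp(-alpha * thickness)
  exponent = -0.078 * 11.0 = -0.858
  T = exp(-0.858) = 0.424
  Percentage = 0.424 * 100 = 42.4%

42.4%


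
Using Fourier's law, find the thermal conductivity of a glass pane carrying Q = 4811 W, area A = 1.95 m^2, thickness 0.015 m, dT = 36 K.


Fourier's law rearranged: k = Q * t / (A * dT)
  Numerator = 4811 * 0.015 = 72.165
  Denominator = 1.95 * 36 = 70.2
  k = 72.165 / 70.2 = 1.028 W/mK

1.028 W/mK


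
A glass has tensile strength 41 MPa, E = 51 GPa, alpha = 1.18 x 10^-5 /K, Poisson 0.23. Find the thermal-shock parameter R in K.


Thermal shock resistance: R = sigma * (1 - nu) / (E * alpha)
  Numerator = 41 * (1 - 0.23) = 31.57
  Denominator = 51 * 1000 * (1.18 x 10^-5) = 0.6018
  R = 31.57 / 0.6018 = 52.5 K

52.5 K


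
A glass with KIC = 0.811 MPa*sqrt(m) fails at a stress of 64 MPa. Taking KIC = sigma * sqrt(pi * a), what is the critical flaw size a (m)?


Rearrange KIC = sigma * sqrt(pi * a):
  sqrt(pi * a) = KIC / sigma
  sqrt(pi * a) = 0.811 / 64 = 0.012672
  a = (KIC / sigma)^2 / pi
  a = 0.012672^2 / pi = 0.0000511 m

0.0000511 m


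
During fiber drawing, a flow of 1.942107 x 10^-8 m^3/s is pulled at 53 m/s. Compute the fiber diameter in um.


Cross-sectional area from continuity:
  A = Q / v = 1.942107 x 10^-8 / 53 = 3.664353 x 10^-10 m^2
Diameter from circular cross-section:
  d = sqrt(4A / pi) * 10^6 (m -> um)
  d = sqrt(4 * 3.664353 x 10^-10 / pi) * 10^6 = 21.6 um

21.6 um


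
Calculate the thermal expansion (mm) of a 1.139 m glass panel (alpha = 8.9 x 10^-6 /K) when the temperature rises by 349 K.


Thermal expansion formula: dL = alpha * L0 * dT
  dL = (8.9 x 10^-6) * 1.139 * 349 = 0.00353785 m
Convert to mm: 0.00353785 * 1000 = 3.5378 mm

3.5378 mm


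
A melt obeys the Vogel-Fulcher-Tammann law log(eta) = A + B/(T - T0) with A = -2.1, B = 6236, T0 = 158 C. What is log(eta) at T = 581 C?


VFT equation: log(eta) = A + B / (T - T0)
  T - T0 = 581 - 158 = 423
  B / (T - T0) = 6236 / 423 = 14.742
  log(eta) = -2.1 + 14.742 = 12.642

12.642


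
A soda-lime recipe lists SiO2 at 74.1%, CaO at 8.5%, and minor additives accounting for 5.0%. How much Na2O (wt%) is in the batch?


Pieces sum to 100%:
  Na2O = 100 - (SiO2 + CaO + others)
  Na2O = 100 - (74.1 + 8.5 + 5.0) = 12.4%

12.4%


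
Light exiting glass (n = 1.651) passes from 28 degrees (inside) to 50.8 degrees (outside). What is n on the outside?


Apply Snell's law: n1 * sin(theta1) = n2 * sin(theta2)
  n2 = n1 * sin(theta1) / sin(theta2)
  sin(28) = 0.469472
  sin(50.8) = 0.774944
  n2 = 1.651 * 0.469472 / 0.774944 = 1.0002

1.0002


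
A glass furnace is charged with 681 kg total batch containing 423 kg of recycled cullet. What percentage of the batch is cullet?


Cullet ratio = (cullet mass / total batch mass) * 100
  Ratio = 423 / 681 * 100 = 62.11%

62.11%


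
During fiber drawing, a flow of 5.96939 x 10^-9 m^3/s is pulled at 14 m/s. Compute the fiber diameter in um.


Cross-sectional area from continuity:
  A = Q / v = 5.96939 x 10^-9 / 14 = 4.26385 x 10^-10 m^2
Diameter from circular cross-section:
  d = sqrt(4A / pi) * 10^6 (m -> um)
  d = sqrt(4 * 4.26385 x 10^-10 / pi) * 10^6 = 23.3 um

23.3 um


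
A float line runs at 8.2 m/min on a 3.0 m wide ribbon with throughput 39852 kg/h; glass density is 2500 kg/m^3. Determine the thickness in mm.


Ribbon cross-section from mass balance:
  Volume rate = throughput / density = 39852 / 2500 = 15.9408 m^3/h
  thickness = volume rate / (speed * 60 * width), i.e.
  thickness = throughput / (60 * speed * width * density) * 1000
  thickness = 39852 / (60 * 8.2 * 3.0 * 2500) * 1000 = 10.8 mm

10.8 mm


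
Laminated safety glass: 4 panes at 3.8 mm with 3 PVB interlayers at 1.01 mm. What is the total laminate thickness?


Total thickness = glass contribution + PVB contribution
  Glass: 4 * 3.8 = 15.2 mm
  PVB: 3 * 1.01 = 3.03 mm
  Total = 15.2 + 3.03 = 18.23 mm

18.23 mm


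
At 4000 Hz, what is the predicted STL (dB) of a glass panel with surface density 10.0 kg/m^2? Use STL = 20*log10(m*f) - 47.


Mass law: STL = 20 * log10(m * f) - 47
  m * f = 10.0 * 4000 = 40000
  log10(40000) = 4.60206
  STL = 20 * 4.60206 - 47 = 92.0412 - 47 = 45.0 dB

45.0 dB


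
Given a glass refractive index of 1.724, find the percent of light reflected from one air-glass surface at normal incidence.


Fresnel reflectance at normal incidence:
  R = ((n - 1)/(n + 1))^2
  (n - 1)/(n + 1) = (1.724 - 1)/(1.724 + 1) = 0.265786
  R = 0.265786^2 = 0.0706422
  R(%) = 0.0706422 * 100 = 7.064%

7.064%


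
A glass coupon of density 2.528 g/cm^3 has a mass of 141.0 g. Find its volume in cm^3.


Rearrange rho = m / V:
  V = m / rho
  V = 141.0 / 2.528 = 55.775 cm^3

55.775 cm^3


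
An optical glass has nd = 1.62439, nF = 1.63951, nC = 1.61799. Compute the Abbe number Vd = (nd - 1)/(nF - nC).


Abbe number formula: Vd = (nd - 1) / (nF - nC)
  nd - 1 = 1.62439 - 1 = 0.62439
  nF - nC = 1.63951 - 1.61799 = 0.02152
  Vd = 0.62439 / 0.02152 = 29.01

29.01


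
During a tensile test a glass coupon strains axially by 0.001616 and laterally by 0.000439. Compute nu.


Poisson's ratio: nu = lateral strain / axial strain
  nu = 0.000439 / 0.001616 = 0.2717

0.2717


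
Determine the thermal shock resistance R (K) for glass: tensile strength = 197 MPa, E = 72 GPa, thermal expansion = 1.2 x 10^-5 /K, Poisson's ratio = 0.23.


Thermal shock resistance: R = sigma * (1 - nu) / (E * alpha)
  Numerator = 197 * (1 - 0.23) = 151.69
  Denominator = 72 * 1000 * (1.2 x 10^-5) = 0.864
  R = 151.69 / 0.864 = 175.6 K

175.6 K


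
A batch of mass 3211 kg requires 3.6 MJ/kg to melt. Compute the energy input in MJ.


Total energy = mass * specific energy
  E = 3211 * 3.6 = 11559.6 MJ

11559.6 MJ


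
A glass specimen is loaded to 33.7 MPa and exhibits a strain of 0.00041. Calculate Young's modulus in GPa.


Young's modulus: E = stress / strain
  E = 33.7 MPa / 0.00041 = 82195.12 MPa
Convert to GPa: 82195.12 / 1000 = 82.2 GPa

82.2 GPa


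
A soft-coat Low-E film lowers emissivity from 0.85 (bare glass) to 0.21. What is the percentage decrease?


Percentage reduction = (1 - coated/uncoated) * 100
  Ratio = 0.21 / 0.85 = 0.2471
  Reduction = (1 - 0.2471) * 100 = 75.3%

75.3%


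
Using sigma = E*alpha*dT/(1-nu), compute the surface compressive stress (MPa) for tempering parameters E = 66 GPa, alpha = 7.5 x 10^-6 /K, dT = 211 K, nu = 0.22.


Tempering stress: sigma = E * alpha * dT / (1 - nu)
  E (MPa) = 66 * 1000 = 66000
  Numerator = 66000 * (7.5 x 10^-6) * 211 = 104.445
  Denominator = 1 - 0.22 = 0.78
  sigma = 104.445 / 0.78 = 133.9 MPa

133.9 MPa


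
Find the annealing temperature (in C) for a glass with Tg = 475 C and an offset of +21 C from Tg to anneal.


The annealing temperature is Tg plus the offset:
  T_anneal = 475 + 21 = 496 C

496 C


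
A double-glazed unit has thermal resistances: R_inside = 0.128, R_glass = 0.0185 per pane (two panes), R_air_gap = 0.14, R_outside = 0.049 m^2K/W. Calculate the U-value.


Total thermal resistance (series):
  R_total = R_in + R_glass + R_air + R_glass + R_out
  R_total = 0.128 + 0.0185 + 0.14 + 0.0185 + 0.049 = 0.354 m^2K/W
U-value = 1 / R_total = 1 / 0.354 = 2.825 W/m^2K

2.825 W/m^2K


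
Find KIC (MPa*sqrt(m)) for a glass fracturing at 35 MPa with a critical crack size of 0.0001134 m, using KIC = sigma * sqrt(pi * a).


Fracture toughness: KIC = sigma * sqrt(pi * a)
  pi * a = pi * 0.0001134 = 0.000356257
  sqrt(pi * a) = 0.018875
  KIC = 35 * 0.018875 = 0.661 MPa*sqrt(m)

0.661 MPa*sqrt(m)


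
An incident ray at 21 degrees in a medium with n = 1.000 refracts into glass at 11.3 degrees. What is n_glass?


Apply Snell's law: n1 * sin(theta1) = n2 * sin(theta2)
  n2 = n1 * sin(theta1) / sin(theta2)
  sin(21) = 0.358368
  sin(11.3) = 0.195946
  n2 = 1.000 * 0.358368 / 0.195946 = 1.8289

1.8289


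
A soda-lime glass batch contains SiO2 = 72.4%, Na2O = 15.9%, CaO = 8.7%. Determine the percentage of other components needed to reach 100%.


Sum the three major oxides:
  SiO2 + Na2O + CaO = 72.4 + 15.9 + 8.7 = 97.0%
Subtract from 100%:
  Others = 100 - 97.0 = 3.0%

3.0%


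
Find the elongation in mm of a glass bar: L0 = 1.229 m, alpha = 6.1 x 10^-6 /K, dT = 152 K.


Thermal expansion formula: dL = alpha * L0 * dT
  dL = (6.1 x 10^-6) * 1.229 * 152 = 0.00113953 m
Convert to mm: 0.00113953 * 1000 = 1.1395 mm

1.1395 mm


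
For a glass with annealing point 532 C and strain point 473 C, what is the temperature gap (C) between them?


Gap = T_anneal - T_strain:
  gap = 532 - 473 = 59 C

59 C


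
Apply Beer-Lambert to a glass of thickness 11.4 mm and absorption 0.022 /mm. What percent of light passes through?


Beer-Lambert law: T = exp(-alpha * thickness)
  exponent = -0.022 * 11.4 = -0.2508
  T = exp(-0.2508) = 0.7782
  Percentage = 0.7782 * 100 = 77.82%

77.82%


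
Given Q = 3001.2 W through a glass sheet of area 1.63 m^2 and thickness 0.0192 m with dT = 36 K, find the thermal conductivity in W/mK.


Fourier's law rearranged: k = Q * t / (A * dT)
  Numerator = 3001.2 * 0.0192 = 57.62304
  Denominator = 1.63 * 36 = 58.68
  k = 57.62304 / 58.68 = 0.982 W/mK

0.982 W/mK


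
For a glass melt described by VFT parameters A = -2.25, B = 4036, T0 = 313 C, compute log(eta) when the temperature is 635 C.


VFT equation: log(eta) = A + B / (T - T0)
  T - T0 = 635 - 313 = 322
  B / (T - T0) = 4036 / 322 = 12.534
  log(eta) = -2.25 + 12.534 = 10.284

10.284


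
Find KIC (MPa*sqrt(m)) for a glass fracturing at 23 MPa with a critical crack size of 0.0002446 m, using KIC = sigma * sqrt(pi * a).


Fracture toughness: KIC = sigma * sqrt(pi * a)
  pi * a = pi * 0.0002446 = 0.000768434
  sqrt(pi * a) = 0.027721
  KIC = 23 * 0.027721 = 0.638 MPa*sqrt(m)

0.638 MPa*sqrt(m)


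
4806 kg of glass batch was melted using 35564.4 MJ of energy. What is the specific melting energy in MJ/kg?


Rearrange E = m * s for s:
  s = E / m
  s = 35564.4 / 4806 = 7.4 MJ/kg

7.4 MJ/kg


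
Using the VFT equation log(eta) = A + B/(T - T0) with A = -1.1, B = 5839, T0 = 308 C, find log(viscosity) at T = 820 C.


VFT equation: log(eta) = A + B / (T - T0)
  T - T0 = 820 - 308 = 512
  B / (T - T0) = 5839 / 512 = 11.404
  log(eta) = -1.1 + 11.404 = 10.304

10.304


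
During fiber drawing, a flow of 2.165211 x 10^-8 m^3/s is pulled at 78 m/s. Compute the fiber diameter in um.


Cross-sectional area from continuity:
  A = Q / v = 2.165211 x 10^-8 / 78 = 2.775912 x 10^-10 m^2
Diameter from circular cross-section:
  d = sqrt(4A / pi) * 10^6 (m -> um)
  d = sqrt(4 * 2.775912 x 10^-10 / pi) * 10^6 = 18.8 um

18.8 um


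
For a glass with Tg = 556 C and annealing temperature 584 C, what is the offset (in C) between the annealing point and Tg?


Offset = T_anneal - Tg:
  offset = 584 - 556 = 28 C

28 C


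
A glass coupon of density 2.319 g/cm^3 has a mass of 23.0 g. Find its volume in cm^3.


Rearrange rho = m / V:
  V = m / rho
  V = 23.0 / 2.319 = 9.918 cm^3

9.918 cm^3


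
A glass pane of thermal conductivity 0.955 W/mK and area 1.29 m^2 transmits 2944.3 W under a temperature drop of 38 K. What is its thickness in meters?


Fourier's law: t = k * A * dT / Q
  t = 0.955 * 1.29 * 38 / 2944.3
  t = 46.8141 / 2944.3 = 0.0159 m

0.0159 m


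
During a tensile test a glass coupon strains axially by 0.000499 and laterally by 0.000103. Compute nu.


Poisson's ratio: nu = lateral strain / axial strain
  nu = 0.000103 / 0.000499 = 0.2064

0.2064


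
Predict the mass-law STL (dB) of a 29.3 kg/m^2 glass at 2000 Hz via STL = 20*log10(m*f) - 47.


Mass law: STL = 20 * log10(m * f) - 47
  m * f = 29.3 * 2000 = 58600
  log10(58600) = 4.7679
  STL = 20 * 4.7679 - 47 = 95.358 - 47 = 48.4 dB

48.4 dB
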